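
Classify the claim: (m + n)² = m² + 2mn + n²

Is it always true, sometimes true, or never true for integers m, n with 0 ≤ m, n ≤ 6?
The identity holds for every pair in the range. For instance at (m, n) = (2, 5): both sides equal 49.

Answer: Always true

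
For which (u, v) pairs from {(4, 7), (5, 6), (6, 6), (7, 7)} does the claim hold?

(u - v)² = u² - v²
Testing each pair:
(4, 7): LHS = 9, RHS = -33 → fails
(5, 6): LHS = 1, RHS = -11 → fails
(6, 6): LHS = 0, RHS = 0 → holds
(7, 7): LHS = 0, RHS = 0 → holds

2 of 4 pairs satisfy the claim.

Answer: (6, 6), (7, 7)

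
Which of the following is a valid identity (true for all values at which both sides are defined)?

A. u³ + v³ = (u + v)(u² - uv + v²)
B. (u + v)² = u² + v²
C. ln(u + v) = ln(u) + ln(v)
A: holds — e.g. at (2, 3), both sides equal 35.
B: fails at (5, 5) — LHS = 100, RHS = 50.
C: fails at (5, 5) — LHS = ln(10) ≈ 2.303, RHS = 2·ln(5) ≈ 3.219.

Answer: A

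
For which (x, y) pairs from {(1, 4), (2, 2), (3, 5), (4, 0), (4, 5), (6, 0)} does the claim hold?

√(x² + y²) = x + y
(4, 0), (6, 0)

Testing each pair:
(1, 4): LHS = √(17) ≈ 4.123, RHS = 5 → fails
(2, 2): LHS = 2·√(2) ≈ 2.828, RHS = 4 → fails
(3, 5): LHS = √(34) ≈ 5.831, RHS = 8 → fails
(4, 0): LHS = 4, RHS = 4 → holds
(4, 5): LHS = √(41) ≈ 6.403, RHS = 9 → fails
(6, 0): LHS = 6, RHS = 6 → holds

2 of 6 pairs satisfy the claim.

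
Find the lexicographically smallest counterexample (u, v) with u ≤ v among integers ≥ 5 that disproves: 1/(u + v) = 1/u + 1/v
Substituting (5, 5) into the claim:
LHS = 1/(5 + 5) = 1/10
RHS = 1/5 + 1/5 = 2/5

Since LHS ≠ RHS, this pair disproves the claim, and no lexicographically smaller pair (u ≤ v, integers ≥ 5) does.

For instance (5, 7) is also a counterexample (LHS = 1/12, RHS = 12/35), but it's lexicographically larger.

Answer: (u, v) = (5, 5)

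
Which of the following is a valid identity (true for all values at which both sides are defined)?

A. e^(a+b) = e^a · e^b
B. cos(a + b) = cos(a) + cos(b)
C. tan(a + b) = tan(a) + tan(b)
A: holds — e.g. at (3, 3), both sides equal e^6 ≈ 403.4.
B: fails at (6, 7) — LHS = cos(13) ≈ 0.9074, RHS = cos(7) + cos(6) ≈ 1.714.
C: fails at (1, 5) — LHS = tan(6) ≈ -0.291, RHS = tan(5) + tan(1) ≈ -1.823.

Answer: A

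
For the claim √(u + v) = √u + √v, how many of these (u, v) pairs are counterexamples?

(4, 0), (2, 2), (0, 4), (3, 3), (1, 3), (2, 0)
Testing each pair:
(4, 0): LHS = 2, RHS = 2 → satisfies claim
(2, 2): LHS = 2, RHS = 2·√(2) ≈ 2.828 → counterexample
(0, 4): LHS = 2, RHS = 2 → satisfies claim
(3, 3): LHS = √(6) ≈ 2.449, RHS = 2·√(3) ≈ 3.464 → counterexample
(1, 3): LHS = 2, RHS = 1 + √(3) ≈ 2.732 → counterexample
(2, 0): LHS = √(2) ≈ 1.414, RHS = √(2) ≈ 1.414 → satisfies claim

That makes 3 counterexamples.

Answer: 3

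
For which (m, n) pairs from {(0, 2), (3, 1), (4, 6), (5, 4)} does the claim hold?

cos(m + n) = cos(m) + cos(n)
None

Testing each pair:
(0, 2): LHS = cos(2) ≈ -0.4161, RHS = cos(2) + 1 ≈ 0.5839 → fails
(3, 1): LHS = cos(4) ≈ -0.6536, RHS = cos(3) + cos(1) ≈ -0.4497 → fails
(4, 6): LHS = cos(10) ≈ -0.8391, RHS = cos(4) + cos(6) ≈ 0.3065 → fails
(5, 4): LHS = cos(9) ≈ -0.9111, RHS = cos(4) + cos(5) ≈ -0.37 → fails

No pair satisfies the claim.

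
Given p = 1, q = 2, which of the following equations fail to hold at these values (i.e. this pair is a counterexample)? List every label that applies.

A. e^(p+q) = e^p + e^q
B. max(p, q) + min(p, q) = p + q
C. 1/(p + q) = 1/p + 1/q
A, C

Evaluating each claim at the given values:
A. LHS = e^3 ≈ 20.09, RHS = e + e^2 ≈ 10.11 → fails here (LHS ≠ RHS)
B. LHS = 3, RHS = 3 → holds here (LHS = RHS)
C. LHS = 1/3, RHS = 3/2 → fails here (LHS ≠ RHS)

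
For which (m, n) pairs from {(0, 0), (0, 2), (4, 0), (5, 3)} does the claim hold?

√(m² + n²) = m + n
Testing each pair:
(0, 0): LHS = 0, RHS = 0 → holds
(0, 2): LHS = 2, RHS = 2 → holds
(4, 0): LHS = 4, RHS = 4 → holds
(5, 3): LHS = √(34) ≈ 5.831, RHS = 8 → fails

3 of 4 pairs satisfy the claim.

Answer: (0, 0), (0, 2), (4, 0)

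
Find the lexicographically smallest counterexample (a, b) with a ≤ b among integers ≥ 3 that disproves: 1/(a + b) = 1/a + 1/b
Substituting (3, 3) into the claim:
LHS = 1/(3 + 3) = 1/6
RHS = 1/3 + 1/3 = 2/3

Since LHS ≠ RHS, this pair disproves the claim, and no lexicographically smaller pair (a ≤ b, integers ≥ 3) does.

For instance (4, 8) is also a counterexample (LHS = 1/12, RHS = 3/8), but it's lexicographically larger.

Answer: (a, b) = (3, 3)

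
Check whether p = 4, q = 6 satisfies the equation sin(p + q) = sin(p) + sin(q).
Fails

Substituting p = 4, q = 6:

LHS = sin(4 + 6) = sin(10) ≈ -0.544
RHS = sin(4) + sin(6) ≈ -1.036

LHS ≠ RHS, so the equation does not hold at this point.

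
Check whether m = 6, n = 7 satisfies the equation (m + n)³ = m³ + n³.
Substituting m = 6, n = 7:

LHS = (6 + 7)³ = 2197
RHS = 6³ + 7³ = 559

LHS ≠ RHS, so the equation does not hold at this point.

Answer: Fails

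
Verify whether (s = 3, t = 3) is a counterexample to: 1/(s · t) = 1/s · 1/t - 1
Yes

Substituting s = 3, t = 3:
LHS = 1/(3 · 3) = 1/9
RHS = 1/3 · 1/3 - 1 = -8/9

Since LHS ≠ RHS, this pair disproves the claim.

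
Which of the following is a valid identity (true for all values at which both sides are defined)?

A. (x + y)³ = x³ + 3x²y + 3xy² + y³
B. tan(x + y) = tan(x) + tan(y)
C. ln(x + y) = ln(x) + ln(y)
A: holds — e.g. at (3, 3), both sides equal 216.
B: fails at (1, 3) — LHS = tan(4) ≈ 1.158, RHS = tan(3) + tan(1) ≈ 1.415.
C: fails at (1, 2) — LHS = ln(3) ≈ 1.099, RHS = ln(2) ≈ 0.6931.

Answer: A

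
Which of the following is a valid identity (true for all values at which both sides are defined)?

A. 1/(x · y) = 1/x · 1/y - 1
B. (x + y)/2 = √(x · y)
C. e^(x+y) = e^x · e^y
A: fails at (4, 6) — LHS = 1/24, RHS = -23/24.
B: fails at (1, 5) — LHS = 3, RHS = √(5) ≈ 2.236.
C: holds — e.g. at (4, 5), both sides equal e^9 ≈ 8103.

Answer: C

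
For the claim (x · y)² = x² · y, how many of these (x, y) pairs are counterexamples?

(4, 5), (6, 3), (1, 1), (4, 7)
3

Testing each pair:
(4, 5): LHS = 400, RHS = 80 → counterexample
(6, 3): LHS = 324, RHS = 108 → counterexample
(1, 1): LHS = 1, RHS = 1 → satisfies claim
(4, 7): LHS = 784, RHS = 112 → counterexample

That makes 3 counterexamples.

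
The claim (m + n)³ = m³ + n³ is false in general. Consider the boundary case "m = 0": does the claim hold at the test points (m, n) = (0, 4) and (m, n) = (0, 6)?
At (0, 4): LHS = 64, RHS = 64 → equal
At (0, 6): LHS = 216, RHS = 216 → equal

So the claim does hold at both of these boundary points, even though it is not an identity.

Answer: Yes, holds at both test points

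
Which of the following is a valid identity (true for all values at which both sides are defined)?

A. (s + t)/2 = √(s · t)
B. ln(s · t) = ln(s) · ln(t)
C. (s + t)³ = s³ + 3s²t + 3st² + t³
A: fails at (4, 5) — LHS = 9/2, RHS = 2·√(5) ≈ 4.472.
B: fails at (3, 3) — LHS = ln(9) ≈ 2.197, RHS = ln(3)² ≈ 1.207.
C: holds — e.g. at (4, 4), both sides equal 512.

Answer: C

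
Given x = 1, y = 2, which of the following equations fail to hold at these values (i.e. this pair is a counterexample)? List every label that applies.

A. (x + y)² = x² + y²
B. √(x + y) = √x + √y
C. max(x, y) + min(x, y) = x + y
A, B

Evaluating each claim at the given values:
A. LHS = 9, RHS = 5 → fails here (LHS ≠ RHS)
B. LHS = √(3) ≈ 1.732, RHS = 1 + √(2) ≈ 2.414 → fails here (LHS ≠ RHS)
C. LHS = 3, RHS = 3 → holds here (LHS = RHS)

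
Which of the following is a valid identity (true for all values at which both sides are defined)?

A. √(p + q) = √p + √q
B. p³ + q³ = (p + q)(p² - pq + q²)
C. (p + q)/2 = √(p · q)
B

A: fails at (6, 7) — LHS = √(13) ≈ 3.606, RHS = √(6) + √(7) ≈ 5.095.
B: holds — e.g. at (1, 3), both sides equal 28.
C: fails at (1, 3) — LHS = 2, RHS = √(3) ≈ 1.732.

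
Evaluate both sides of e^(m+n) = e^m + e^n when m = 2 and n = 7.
LHS = e^(2+7) = e^9 ≈ 8103
RHS = e^2 + e^7 ≈ 1104

LHS ≠ RHS (they differ by about 6999), so the equation does not hold here.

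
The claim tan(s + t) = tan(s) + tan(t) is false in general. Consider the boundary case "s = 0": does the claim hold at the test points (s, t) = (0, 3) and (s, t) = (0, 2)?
Yes, holds at both test points

At (0, 3): LHS = tan(3) ≈ -0.1425, RHS = tan(3) ≈ -0.1425 → equal
At (0, 2): LHS = tan(2) ≈ -2.185, RHS = tan(2) ≈ -2.185 → equal

So the claim does hold at both of these boundary points, even though it is not an identity.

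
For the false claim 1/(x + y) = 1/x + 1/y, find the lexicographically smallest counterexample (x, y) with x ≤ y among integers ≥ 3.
(x, y) = (3, 3)

Substituting (3, 3) into the claim:
LHS = 1/(3 + 3) = 1/6
RHS = 1/3 + 1/3 = 2/3

Since LHS ≠ RHS, this pair disproves the claim, and no lexicographically smaller pair (x ≤ y, integers ≥ 3) does.

For instance (3, 10) is also a counterexample (LHS = 1/13, RHS = 13/30), but it's lexicographically larger.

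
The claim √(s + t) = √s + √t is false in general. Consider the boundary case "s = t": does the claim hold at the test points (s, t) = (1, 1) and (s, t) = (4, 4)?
No, fails at both test points

At (1, 1): LHS = √(2) ≈ 1.414 ≠ RHS = 2
At (4, 4): LHS = 2·√(2) ≈ 2.828 ≠ RHS = 4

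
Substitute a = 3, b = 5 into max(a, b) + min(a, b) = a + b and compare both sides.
LHS = max(3, 5) + min(3, 5) = 8
RHS = 3 + 5 = 8

LHS = RHS: the two sides agree.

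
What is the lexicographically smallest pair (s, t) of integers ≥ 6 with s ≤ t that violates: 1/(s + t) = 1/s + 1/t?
(s, t) = (6, 6)

Substituting (6, 6) into the claim:
LHS = 1/(6 + 6) = 1/12
RHS = 1/6 + 1/6 = 1/3

Since LHS ≠ RHS, this pair disproves the claim, and no lexicographically smaller pair (s ≤ t, integers ≥ 6) does.

For instance (8, 8) is also a counterexample (LHS = 1/16, RHS = 1/4), but it's lexicographically larger.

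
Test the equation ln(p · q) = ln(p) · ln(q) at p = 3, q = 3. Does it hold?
Fails

Substituting p = 3, q = 3:

LHS = ln(3 · 3) = ln(9) ≈ 2.197
RHS = ln(3) · ln(3) = ln(3)² ≈ 1.207

LHS ≠ RHS, so the equation does not hold at this point.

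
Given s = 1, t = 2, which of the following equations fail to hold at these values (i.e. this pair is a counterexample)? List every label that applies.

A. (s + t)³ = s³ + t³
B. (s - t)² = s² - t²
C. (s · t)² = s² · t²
Evaluating each claim at the given values:
A. LHS = 27, RHS = 9 → fails here (LHS ≠ RHS)
B. LHS = 1, RHS = -3 → fails here (LHS ≠ RHS)
C. LHS = 4, RHS = 4 → holds here (LHS = RHS)

Answer: A, B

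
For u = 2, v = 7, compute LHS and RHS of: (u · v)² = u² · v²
LHS = (2 · 7)² = 196
RHS = 2² · 7² = 196

LHS = RHS: the two sides agree.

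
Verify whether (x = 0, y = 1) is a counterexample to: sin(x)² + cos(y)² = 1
Yes

Substituting x = 0, y = 1:
LHS = sin(0)² + cos(1)² = cos(1)² ≈ 0.2919
RHS = 1

Since LHS ≠ RHS, this pair disproves the claim.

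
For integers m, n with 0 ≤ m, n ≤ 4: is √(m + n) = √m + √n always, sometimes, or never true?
It holds at (m, n) = (0, 3) (both sides equal √(3) ≈ 1.732), but fails at (m, n) = (4, 1) (LHS = √(5) ≈ 2.236, RHS = 3).

Answer: Sometimes true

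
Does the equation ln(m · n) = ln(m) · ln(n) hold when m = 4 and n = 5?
Fails

Substituting m = 4, n = 5:

LHS = ln(4 · 5) = ln(20) ≈ 2.996
RHS = ln(4) · ln(5) ≈ 2.231

LHS ≠ RHS, so the equation does not hold at this point.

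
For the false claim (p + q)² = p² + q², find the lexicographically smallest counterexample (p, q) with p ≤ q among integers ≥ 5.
(p, q) = (5, 5)

Substituting (5, 5) into the claim:
LHS = (5 + 5)² = 100
RHS = 5² + 5² = 50

Since LHS ≠ RHS, this pair disproves the claim, and no lexicographically smaller pair (p ≤ q, integers ≥ 5) does.

For instance (6, 10) is also a counterexample (LHS = 256, RHS = 136), but it's lexicographically larger.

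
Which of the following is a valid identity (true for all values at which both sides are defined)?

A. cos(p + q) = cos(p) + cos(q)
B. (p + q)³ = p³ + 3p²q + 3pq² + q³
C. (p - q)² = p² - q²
B

A: fails at (2, 7) — LHS = cos(9) ≈ -0.9111, RHS = cos(2) + cos(7) ≈ 0.3378.
B: holds — e.g. at (4, 6), both sides equal 1000.
C: fails at (2, 4) — LHS = 4, RHS = -12.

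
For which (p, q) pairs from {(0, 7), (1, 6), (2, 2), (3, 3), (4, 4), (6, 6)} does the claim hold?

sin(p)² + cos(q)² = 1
Testing each pair:
(0, 7): LHS = cos(7)² ≈ 0.5684, RHS = 1 → fails
(1, 6): LHS = sin(1)² + cos(6)² ≈ 1.63, RHS = 1 → fails
(2, 2): LHS = cos(2)² + sin(2)² = 1, RHS = 1 → holds
(3, 3): LHS = sin(3)² + cos(3)² = 1, RHS = 1 → holds
(4, 4): LHS = cos(4)² + sin(4)² = 1, RHS = 1 → holds
(6, 6): LHS = sin(6)² + cos(6)² = 1, RHS = 1 → holds

4 of 6 pairs satisfy the claim.

Answer: (2, 2), (3, 3), (4, 4), (6, 6)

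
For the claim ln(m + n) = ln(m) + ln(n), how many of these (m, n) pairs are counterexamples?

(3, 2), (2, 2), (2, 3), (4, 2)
3

Testing each pair:
(3, 2): LHS = ln(5) ≈ 1.609, RHS = ln(2) + ln(3) ≈ 1.792 → counterexample
(2, 2): LHS = ln(4) ≈ 1.386, RHS = 2·ln(2) ≈ 1.386 → satisfies claim
(2, 3): LHS = ln(5) ≈ 1.609, RHS = ln(2) + ln(3) ≈ 1.792 → counterexample
(4, 2): LHS = ln(6) ≈ 1.792, RHS = ln(2) + ln(4) ≈ 2.079 → counterexample

That makes 3 counterexamples.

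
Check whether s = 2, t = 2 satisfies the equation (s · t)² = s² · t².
Substituting s = 2, t = 2:

LHS = (2 · 2)² = 16
RHS = 2² · 2² = 16

LHS = RHS, so the equation holds at this point.

Answer: Holds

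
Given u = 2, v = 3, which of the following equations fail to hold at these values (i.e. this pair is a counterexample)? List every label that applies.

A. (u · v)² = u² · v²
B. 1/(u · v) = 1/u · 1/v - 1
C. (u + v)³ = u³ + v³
B, C

Evaluating each claim at the given values:
A. LHS = 36, RHS = 36 → holds here (LHS = RHS)
B. LHS = 1/6, RHS = -5/6 → fails here (LHS ≠ RHS)
C. LHS = 125, RHS = 35 → fails here (LHS ≠ RHS)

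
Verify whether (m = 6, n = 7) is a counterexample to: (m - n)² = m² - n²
Yes

Substituting m = 6, n = 7:
LHS = (6 - 7)² = 1
RHS = 6² - 7² = -13

Since LHS ≠ RHS, this pair disproves the claim.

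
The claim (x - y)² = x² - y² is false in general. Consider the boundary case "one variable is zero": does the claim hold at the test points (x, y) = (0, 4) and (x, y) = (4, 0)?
Only at (4, 0)

At (0, 4): LHS = 16 ≠ RHS = -16
At (4, 0): LHS = 16, RHS = 16 → equal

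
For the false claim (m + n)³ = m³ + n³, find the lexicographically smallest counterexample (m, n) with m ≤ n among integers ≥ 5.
Substituting (5, 5) into the claim:
LHS = (5 + 5)³ = 1000
RHS = 5³ + 5³ = 250

Since LHS ≠ RHS, this pair disproves the claim, and no lexicographically smaller pair (m ≤ n, integers ≥ 5) does.

For instance (10, 11) is also a counterexample (LHS = 9261, RHS = 2331), but it's lexicographically larger.

Answer: (m, n) = (5, 5)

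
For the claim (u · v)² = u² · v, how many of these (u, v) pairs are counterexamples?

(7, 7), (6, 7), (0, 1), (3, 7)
3

Testing each pair:
(7, 7): LHS = 2401, RHS = 343 → counterexample
(6, 7): LHS = 1764, RHS = 252 → counterexample
(0, 1): LHS = 0, RHS = 0 → satisfies claim
(3, 7): LHS = 441, RHS = 63 → counterexample

That makes 3 counterexamples.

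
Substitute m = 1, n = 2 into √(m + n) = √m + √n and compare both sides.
LHS = √(1 + 2) = √(3) ≈ 1.732
RHS = √1 + √2 = 1 + √(2) ≈ 2.414

LHS ≠ RHS (they differ by about 0.6822), so the equation does not hold here.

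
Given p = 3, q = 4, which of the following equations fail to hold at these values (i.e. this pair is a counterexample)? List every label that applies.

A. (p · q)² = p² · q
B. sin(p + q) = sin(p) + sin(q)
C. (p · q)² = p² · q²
Evaluating each claim at the given values:
A. LHS = 144, RHS = 36 → fails here (LHS ≠ RHS)
B. LHS = sin(7) ≈ 0.657, RHS = sin(4) + sin(3) ≈ -0.6157 → fails here (LHS ≠ RHS)
C. LHS = 144, RHS = 144 → holds here (LHS = RHS)

Answer: A, B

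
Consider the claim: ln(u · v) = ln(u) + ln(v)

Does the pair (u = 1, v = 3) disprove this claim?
No

Substituting u = 1, v = 3:
LHS = ln(1 · 3) = ln(3) ≈ 1.099
RHS = ln(1) + ln(3) = ln(3) ≈ 1.099

The sides agree, so this pair does not disprove the claim.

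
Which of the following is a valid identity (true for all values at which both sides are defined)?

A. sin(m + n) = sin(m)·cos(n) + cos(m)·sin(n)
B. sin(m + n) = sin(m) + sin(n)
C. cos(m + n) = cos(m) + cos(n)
A: holds — e.g. at (4, 6), both sides equal sin(10) ≈ -0.544.
B: fails at (1, 1) — LHS = sin(2) ≈ 0.9093, RHS = 2·sin(1) ≈ 1.683.
C: fails at (1, 1) — LHS = cos(2) ≈ -0.4161, RHS = 2·cos(1) ≈ 1.081.

Answer: A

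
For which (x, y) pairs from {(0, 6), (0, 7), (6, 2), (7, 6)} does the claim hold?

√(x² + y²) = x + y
(0, 6), (0, 7)

Testing each pair:
(0, 6): LHS = 6, RHS = 6 → holds
(0, 7): LHS = 7, RHS = 7 → holds
(6, 2): LHS = 2·√(10) ≈ 6.325, RHS = 8 → fails
(7, 6): LHS = √(85) ≈ 9.22, RHS = 13 → fails

2 of 4 pairs satisfy the claim.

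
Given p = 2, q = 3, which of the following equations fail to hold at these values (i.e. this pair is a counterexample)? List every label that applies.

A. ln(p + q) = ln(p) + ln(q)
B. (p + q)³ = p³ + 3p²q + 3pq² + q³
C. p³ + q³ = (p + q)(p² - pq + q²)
A

Evaluating each claim at the given values:
A. LHS = ln(5) ≈ 1.609, RHS = ln(2) + ln(3) ≈ 1.792 → fails here (LHS ≠ RHS)
B. LHS = 125, RHS = 125 → holds here (LHS = RHS)
C. LHS = 35, RHS = 35 → holds here (LHS = RHS)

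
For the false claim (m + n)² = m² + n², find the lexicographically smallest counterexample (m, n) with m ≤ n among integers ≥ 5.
(m, n) = (5, 5)

Substituting (5, 5) into the claim:
LHS = (5 + 5)² = 100
RHS = 5² + 5² = 50

Since LHS ≠ RHS, this pair disproves the claim, and no lexicographically smaller pair (m ≤ n, integers ≥ 5) does.

For instance (6, 11) is also a counterexample (LHS = 289, RHS = 157), but it's lexicographically larger.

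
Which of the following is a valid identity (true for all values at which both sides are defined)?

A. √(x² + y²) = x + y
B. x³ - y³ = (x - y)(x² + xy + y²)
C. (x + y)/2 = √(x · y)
A: fails at (3, 7) — LHS = √(58) ≈ 7.616, RHS = 10.
B: holds — e.g. at (2, 5), both sides equal -117.
C: fails at (3, 5) — LHS = 4, RHS = √(15) ≈ 3.873.

Answer: B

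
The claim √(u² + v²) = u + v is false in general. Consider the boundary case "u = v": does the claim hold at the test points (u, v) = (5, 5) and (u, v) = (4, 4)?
No, fails at both test points

At (5, 5): LHS = 5·√(2) ≈ 7.071 ≠ RHS = 10
At (4, 4): LHS = 4·√(2) ≈ 5.657 ≠ RHS = 8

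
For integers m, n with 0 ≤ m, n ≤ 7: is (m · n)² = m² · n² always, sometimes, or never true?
The identity holds for every pair in the range. For instance at (m, n) = (1, 2): both sides equal 4.

Answer: Always true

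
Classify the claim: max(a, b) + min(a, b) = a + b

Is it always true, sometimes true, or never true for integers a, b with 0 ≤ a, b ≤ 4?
Always true

The identity holds for every pair in the range. For instance at (a, b) = (1, 3): both sides equal 4.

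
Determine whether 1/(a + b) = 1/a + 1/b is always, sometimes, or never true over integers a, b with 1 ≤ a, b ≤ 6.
The claim fails for every pair in the range. For instance at (a, b) = (5, 3): LHS = 1/8, RHS = 8/15.

Answer: Never true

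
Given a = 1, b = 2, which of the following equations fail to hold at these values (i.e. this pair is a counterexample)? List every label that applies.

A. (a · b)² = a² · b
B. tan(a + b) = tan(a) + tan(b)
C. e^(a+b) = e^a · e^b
Evaluating each claim at the given values:
A. LHS = 4, RHS = 2 → fails here (LHS ≠ RHS)
B. LHS = tan(3) ≈ -0.1425, RHS = tan(2) + tan(1) ≈ -0.6276 → fails here (LHS ≠ RHS)
C. LHS = e^3 ≈ 20.09, RHS = e^3 ≈ 20.09 → holds here (LHS = RHS)

Answer: A, B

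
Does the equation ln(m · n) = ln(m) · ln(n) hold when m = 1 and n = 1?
Substituting m = 1, n = 1:

LHS = ln(1 · 1) = 0
RHS = ln(1) · ln(1) = 0

LHS = RHS, so the equation holds at this point.

Answer: Holds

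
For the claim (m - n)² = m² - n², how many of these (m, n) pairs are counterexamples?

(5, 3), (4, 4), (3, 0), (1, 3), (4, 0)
Testing each pair:
(5, 3): LHS = 4, RHS = 16 → counterexample
(4, 4): LHS = 0, RHS = 0 → satisfies claim
(3, 0): LHS = 9, RHS = 9 → satisfies claim
(1, 3): LHS = 4, RHS = -8 → counterexample
(4, 0): LHS = 16, RHS = 16 → satisfies claim

That makes 2 counterexamples.

Answer: 2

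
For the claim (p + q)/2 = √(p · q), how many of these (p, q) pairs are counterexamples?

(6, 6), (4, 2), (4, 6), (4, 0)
3

Testing each pair:
(6, 6): LHS = 6, RHS = 6 → satisfies claim
(4, 2): LHS = 3, RHS = 2·√(2) ≈ 2.828 → counterexample
(4, 6): LHS = 5, RHS = 2·√(6) ≈ 4.899 → counterexample
(4, 0): LHS = 2, RHS = 0 → counterexample

That makes 3 counterexamples.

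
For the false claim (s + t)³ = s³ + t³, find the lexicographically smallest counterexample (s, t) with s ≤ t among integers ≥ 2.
(s, t) = (2, 2)

Substituting (2, 2) into the claim:
LHS = (2 + 2)³ = 64
RHS = 2³ + 2³ = 16

Since LHS ≠ RHS, this pair disproves the claim, and no lexicographically smaller pair (s ≤ t, integers ≥ 2) does.

For instance (4, 5) is also a counterexample (LHS = 729, RHS = 189), but it's lexicographically larger.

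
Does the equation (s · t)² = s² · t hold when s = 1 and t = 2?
Fails

Substituting s = 1, t = 2:

LHS = (1 · 2)² = 4
RHS = 1² · 2 = 2

LHS ≠ RHS, so the equation does not hold at this point.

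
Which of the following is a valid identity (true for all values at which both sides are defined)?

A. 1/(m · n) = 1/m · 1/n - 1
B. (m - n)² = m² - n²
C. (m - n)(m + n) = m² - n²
A: fails at (4, 4) — LHS = 1/16, RHS = -15/16.
B: fails at (2, 3) — LHS = 1, RHS = -5.
C: holds — e.g. at (3, 7), both sides equal -40.

Answer: C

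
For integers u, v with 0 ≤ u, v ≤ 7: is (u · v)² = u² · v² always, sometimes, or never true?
The identity holds for every pair in the range. For instance at (u, v) = (4, 1): both sides equal 16.

Answer: Always true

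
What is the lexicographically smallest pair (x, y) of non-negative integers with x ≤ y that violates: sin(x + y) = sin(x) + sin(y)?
At (0, 0): both sides equal 0, so it holds there.
At (0, 7): both sides equal sin(7) ≈ 0.657, so it holds there.

Substituting (1, 1) into the claim:
LHS = sin(1 + 1) = sin(2) ≈ 0.9093
RHS = sin(1) + sin(1) = 2·sin(1) ≈ 1.683

Since LHS ≠ RHS, this pair disproves the claim, and no lexicographically smaller pair (x ≤ y, non-negative integers) does.

For instance (5, 5) is also a counterexample (LHS = sin(10) ≈ -0.544, RHS = 2·sin(5) ≈ -1.918), but it's lexicographically larger.

Answer: (x, y) = (1, 1)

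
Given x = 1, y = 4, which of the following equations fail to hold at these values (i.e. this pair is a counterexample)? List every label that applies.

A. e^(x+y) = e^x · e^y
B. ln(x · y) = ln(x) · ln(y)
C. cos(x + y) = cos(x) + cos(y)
Evaluating each claim at the given values:
A. LHS = e^5 ≈ 148.4, RHS = e^5 ≈ 148.4 → holds here (LHS = RHS)
B. LHS = ln(4) ≈ 1.386, RHS = 0 → fails here (LHS ≠ RHS)
C. LHS = cos(5) ≈ 0.2837, RHS = cos(4) + cos(1) ≈ -0.1133 → fails here (LHS ≠ RHS)

Answer: B, C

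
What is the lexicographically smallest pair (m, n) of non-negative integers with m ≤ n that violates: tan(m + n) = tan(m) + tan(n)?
At (0, 5): both sides equal tan(5) ≈ -3.381, so it holds there.
At (0, 7): both sides equal tan(7) ≈ 0.8714, so it holds there.

Substituting (1, 1) into the claim:
LHS = tan(1 + 1) = tan(2) ≈ -2.185
RHS = tan(1) + tan(1) = 2·tan(1) ≈ 3.115

Since LHS ≠ RHS, this pair disproves the claim, and no lexicographically smaller pair (m ≤ n, non-negative integers) does.

For instance (3, 4) is also a counterexample (LHS = tan(7) ≈ 0.8714, RHS = tan(3) + tan(4) ≈ 1.015), but it's lexicographically larger.

Answer: (m, n) = (1, 1)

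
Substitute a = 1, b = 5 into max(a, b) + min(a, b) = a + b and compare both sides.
LHS = max(1, 5) + min(1, 5) = 6
RHS = 1 + 5 = 6

LHS = RHS: the two sides agree.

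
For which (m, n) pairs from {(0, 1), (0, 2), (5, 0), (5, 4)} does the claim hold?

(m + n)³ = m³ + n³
Testing each pair:
(0, 1): LHS = 1, RHS = 1 → holds
(0, 2): LHS = 8, RHS = 8 → holds
(5, 0): LHS = 125, RHS = 125 → holds
(5, 4): LHS = 729, RHS = 189 → fails

3 of 4 pairs satisfy the claim.

Answer: (0, 1), (0, 2), (5, 0)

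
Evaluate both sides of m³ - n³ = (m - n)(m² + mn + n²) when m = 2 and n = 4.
LHS = 2³ - 4³ = -56
RHS = (2 - 4)(2² + 2·4 + 4²) = -56

LHS = RHS: the two sides agree.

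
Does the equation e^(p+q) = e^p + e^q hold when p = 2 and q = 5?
Substituting p = 2, q = 5:

LHS = e^(2+5) = e^7 ≈ 1097
RHS = e^2 + e^5 ≈ 155.8

LHS ≠ RHS, so the equation does not hold at this point.

Answer: Fails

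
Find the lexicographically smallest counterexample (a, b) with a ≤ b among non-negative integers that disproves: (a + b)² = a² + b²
(a, b) = (1, 1)

At (0, 7): both sides equal 49, so it holds there.

Substituting (1, 1) into the claim:
LHS = (1 + 1)² = 4
RHS = 1² + 1² = 2

Since LHS ≠ RHS, this pair disproves the claim, and no lexicographically smaller pair (a ≤ b, non-negative integers) does.

For instance (6, 7) is also a counterexample (LHS = 169, RHS = 85), but it's lexicographically larger.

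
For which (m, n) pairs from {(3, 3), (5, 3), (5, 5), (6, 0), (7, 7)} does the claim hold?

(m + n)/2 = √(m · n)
Testing each pair:
(3, 3): LHS = 3, RHS = 3 → holds
(5, 3): LHS = 4, RHS = √(15) ≈ 3.873 → fails
(5, 5): LHS = 5, RHS = 5 → holds
(6, 0): LHS = 3, RHS = 0 → fails
(7, 7): LHS = 7, RHS = 7 → holds

3 of 5 pairs satisfy the claim.

Answer: (3, 3), (5, 5), (7, 7)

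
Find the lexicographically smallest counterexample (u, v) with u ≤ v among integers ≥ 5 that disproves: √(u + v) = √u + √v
Substituting (5, 5) into the claim:
LHS = √(5 + 5) = √(10) ≈ 3.162
RHS = √5 + √5 = 2·√(5) ≈ 4.472

Since LHS ≠ RHS, this pair disproves the claim, and no lexicographically smaller pair (u ≤ v, integers ≥ 5) does.

For instance (11, 11) is also a counterexample (LHS = √(22) ≈ 4.69, RHS = 2·√(11) ≈ 6.633), but it's lexicographically larger.

Answer: (u, v) = (5, 5)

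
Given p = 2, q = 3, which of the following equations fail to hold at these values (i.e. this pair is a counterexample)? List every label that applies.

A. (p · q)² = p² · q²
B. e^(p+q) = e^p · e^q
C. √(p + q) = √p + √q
C

Evaluating each claim at the given values:
A. LHS = 36, RHS = 36 → holds here (LHS = RHS)
B. LHS = e^5 ≈ 148.4, RHS = e^5 ≈ 148.4 → holds here (LHS = RHS)
C. LHS = √(5) ≈ 2.236, RHS = √(2) + √(3) ≈ 3.146 → fails here (LHS ≠ RHS)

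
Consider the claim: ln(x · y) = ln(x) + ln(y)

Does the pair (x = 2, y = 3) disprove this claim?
No

Substituting x = 2, y = 3:
LHS = ln(2 · 3) = ln(6) ≈ 1.792
RHS = ln(2) + ln(3) ≈ 1.792

The sides agree, so this pair does not disprove the claim.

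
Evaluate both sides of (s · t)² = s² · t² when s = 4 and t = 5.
LHS = (4 · 5)² = 400
RHS = 4² · 5² = 400

LHS = RHS: the two sides agree.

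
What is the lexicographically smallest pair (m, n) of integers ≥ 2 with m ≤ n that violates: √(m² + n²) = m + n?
Substituting (2, 2) into the claim:
LHS = √(2² + 2²) = 2·√(2) ≈ 2.828
RHS = 2 + 2 = 4

Since LHS ≠ RHS, this pair disproves the claim, and no lexicographically smaller pair (m ≤ n, integers ≥ 2) does.

For instance (5, 6) is also a counterexample (LHS = √(61) ≈ 7.81, RHS = 11), but it's lexicographically larger.

Answer: (m, n) = (2, 2)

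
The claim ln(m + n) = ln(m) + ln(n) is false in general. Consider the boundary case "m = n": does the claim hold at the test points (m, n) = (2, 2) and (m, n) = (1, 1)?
At (2, 2): LHS = ln(4) ≈ 1.386, RHS = 2·ln(2) ≈ 1.386 → equal
At (1, 1): LHS = ln(2) ≈ 0.6931 ≠ RHS = 0

Answer: Only at (2, 2)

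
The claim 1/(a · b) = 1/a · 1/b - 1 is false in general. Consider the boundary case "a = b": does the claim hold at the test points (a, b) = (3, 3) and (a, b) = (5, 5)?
No, fails at both test points

At (3, 3): LHS = 1/9 ≠ RHS = -8/9
At (5, 5): LHS = 1/25 ≠ RHS = -24/25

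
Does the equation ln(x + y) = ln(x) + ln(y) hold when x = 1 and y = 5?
Substituting x = 1, y = 5:

LHS = ln(1 + 5) = ln(6) ≈ 1.792
RHS = ln(1) + ln(5) = ln(5) ≈ 1.609

LHS ≠ RHS, so the equation does not hold at this point.

Answer: Fails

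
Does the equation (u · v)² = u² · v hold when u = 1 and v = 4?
Substituting u = 1, v = 4:

LHS = (1 · 4)² = 16
RHS = 1² · 4 = 4

LHS ≠ RHS, so the equation does not hold at this point.

Answer: Fails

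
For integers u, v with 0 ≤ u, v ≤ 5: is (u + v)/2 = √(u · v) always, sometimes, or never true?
It holds at (u, v) = (0, 0) (both sides equal 0), but fails at (u, v) = (3, 2) (LHS = 5/2, RHS = √(6) ≈ 2.449).

Answer: Sometimes true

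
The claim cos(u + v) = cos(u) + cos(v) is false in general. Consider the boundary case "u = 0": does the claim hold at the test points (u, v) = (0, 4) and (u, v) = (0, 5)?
At (0, 4): LHS = cos(4) ≈ -0.6536 ≠ RHS = cos(4) + 1 ≈ 0.3464
At (0, 5): LHS = cos(5) ≈ 0.2837 ≠ RHS = cos(5) + 1 ≈ 1.284

Answer: No, fails at both test points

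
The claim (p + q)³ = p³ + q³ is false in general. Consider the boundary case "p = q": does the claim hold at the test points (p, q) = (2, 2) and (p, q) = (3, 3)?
At (2, 2): LHS = 64 ≠ RHS = 16
At (3, 3): LHS = 216 ≠ RHS = 54

Answer: No, fails at both test points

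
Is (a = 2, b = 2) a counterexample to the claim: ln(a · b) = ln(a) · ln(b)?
Yes

Substituting a = 2, b = 2:
LHS = ln(2 · 2) = ln(4) ≈ 1.386
RHS = ln(2) · ln(2) = ln(2)² ≈ 0.4805

Since LHS ≠ RHS, this pair disproves the claim.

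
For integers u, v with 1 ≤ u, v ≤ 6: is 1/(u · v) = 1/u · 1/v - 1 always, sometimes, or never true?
The claim fails for every pair in the range. For instance at (u, v) = (4, 2): LHS = 1/8, RHS = -7/8.

Answer: Never true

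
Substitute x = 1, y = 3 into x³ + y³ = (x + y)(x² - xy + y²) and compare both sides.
LHS = 1³ + 3³ = 28
RHS = (1 + 3)(1² - 1·3 + 3²) = 28

LHS = RHS: the two sides agree.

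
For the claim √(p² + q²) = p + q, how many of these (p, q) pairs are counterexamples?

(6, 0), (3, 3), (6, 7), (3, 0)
2

Testing each pair:
(6, 0): LHS = 6, RHS = 6 → satisfies claim
(3, 3): LHS = 3·√(2) ≈ 4.243, RHS = 6 → counterexample
(6, 7): LHS = √(85) ≈ 9.22, RHS = 13 → counterexample
(3, 0): LHS = 3, RHS = 3 → satisfies claim

That makes 2 counterexamples.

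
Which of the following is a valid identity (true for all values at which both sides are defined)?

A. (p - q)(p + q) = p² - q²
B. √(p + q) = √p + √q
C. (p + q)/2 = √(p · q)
A

A: holds — e.g. at (5, 8), both sides equal -39.
B: fails at (1, 1) — LHS = √(2) ≈ 1.414, RHS = 2.
C: fails at (1, 5) — LHS = 3, RHS = √(5) ≈ 2.236.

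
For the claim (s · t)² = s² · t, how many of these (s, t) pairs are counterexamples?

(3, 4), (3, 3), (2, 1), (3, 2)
Testing each pair:
(3, 4): LHS = 144, RHS = 36 → counterexample
(3, 3): LHS = 81, RHS = 27 → counterexample
(2, 1): LHS = 4, RHS = 4 → satisfies claim
(3, 2): LHS = 36, RHS = 18 → counterexample

That makes 3 counterexamples.

Answer: 3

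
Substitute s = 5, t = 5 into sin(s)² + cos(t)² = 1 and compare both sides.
LHS = sin(5)² + cos(5)² = 1
RHS = 1

LHS = RHS: the two sides agree.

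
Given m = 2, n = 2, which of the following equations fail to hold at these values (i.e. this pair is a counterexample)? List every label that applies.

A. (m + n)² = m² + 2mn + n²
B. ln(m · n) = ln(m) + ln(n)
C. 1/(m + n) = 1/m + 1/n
Evaluating each claim at the given values:
A. LHS = 16, RHS = 16 → holds here (LHS = RHS)
B. LHS = ln(4) ≈ 1.386, RHS = 2·ln(2) ≈ 1.386 → holds here (LHS = RHS)
C. LHS = 1/4, RHS = 1 → fails here (LHS ≠ RHS)

Answer: C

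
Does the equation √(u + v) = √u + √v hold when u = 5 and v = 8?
Substituting u = 5, v = 8:

LHS = √(5 + 8) = √(13) ≈ 3.606
RHS = √5 + √8 = √(5) + 2·√(2) ≈ 5.064

LHS ≠ RHS, so the equation does not hold at this point.

Answer: Fails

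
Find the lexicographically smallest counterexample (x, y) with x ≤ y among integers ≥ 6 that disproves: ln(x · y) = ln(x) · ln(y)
Substituting (6, 6) into the claim:
LHS = ln(6 · 6) = ln(36) ≈ 3.584
RHS = ln(6) · ln(6) = ln(6)² ≈ 3.21

Since LHS ≠ RHS, this pair disproves the claim, and no lexicographically smaller pair (x ≤ y, integers ≥ 6) does.

For instance (6, 8) is also a counterexample (LHS = ln(48) ≈ 3.871, RHS = ln(6)·ln(8) ≈ 3.726), but it's lexicographically larger.

Answer: (x, y) = (6, 6)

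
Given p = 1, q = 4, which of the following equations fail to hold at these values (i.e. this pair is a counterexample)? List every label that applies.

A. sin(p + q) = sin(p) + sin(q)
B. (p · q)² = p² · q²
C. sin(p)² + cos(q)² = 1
Evaluating each claim at the given values:
A. LHS = sin(5) ≈ -0.9589, RHS = sin(4) + sin(1) ≈ 0.08467 → fails here (LHS ≠ RHS)
B. LHS = 16, RHS = 16 → holds here (LHS = RHS)
C. LHS = cos(4)² + sin(1)² ≈ 1.135, RHS = 1 → fails here (LHS ≠ RHS)

Answer: A, C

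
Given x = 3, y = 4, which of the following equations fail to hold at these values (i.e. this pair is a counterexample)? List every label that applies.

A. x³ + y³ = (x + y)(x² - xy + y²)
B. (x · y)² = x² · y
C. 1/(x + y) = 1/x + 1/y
Evaluating each claim at the given values:
A. LHS = 91, RHS = 91 → holds here (LHS = RHS)
B. LHS = 144, RHS = 36 → fails here (LHS ≠ RHS)
C. LHS = 1/7, RHS = 7/12 → fails here (LHS ≠ RHS)

Answer: B, C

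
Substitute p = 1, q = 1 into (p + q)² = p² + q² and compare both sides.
LHS = (1 + 1)² = 4
RHS = 1² + 1² = 2

LHS ≠ RHS, so the equation does not hold here.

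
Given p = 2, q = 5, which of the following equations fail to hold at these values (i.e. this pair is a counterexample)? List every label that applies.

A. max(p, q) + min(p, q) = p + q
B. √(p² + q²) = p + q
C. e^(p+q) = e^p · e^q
Evaluating each claim at the given values:
A. LHS = 7, RHS = 7 → holds here (LHS = RHS)
B. LHS = √(29) ≈ 5.385, RHS = 7 → fails here (LHS ≠ RHS)
C. LHS = e^7 ≈ 1097, RHS = e^7 ≈ 1097 → holds here (LHS = RHS)

Answer: B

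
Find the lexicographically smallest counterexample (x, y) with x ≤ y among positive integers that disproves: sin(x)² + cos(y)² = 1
At (1, 1): both sides equal 1, so it holds there.

Substituting (1, 2) into the claim:
LHS = sin(1)² + cos(2)² ≈ 0.8813
RHS = 1

Since LHS ≠ RHS, this pair disproves the claim, and no lexicographically smaller pair (x ≤ y, positive integers) does.

For instance (2, 6) is also a counterexample (LHS = sin(2)² + cos(6)² ≈ 1.749, RHS = 1), but it's lexicographically larger.

Answer: (x, y) = (1, 2)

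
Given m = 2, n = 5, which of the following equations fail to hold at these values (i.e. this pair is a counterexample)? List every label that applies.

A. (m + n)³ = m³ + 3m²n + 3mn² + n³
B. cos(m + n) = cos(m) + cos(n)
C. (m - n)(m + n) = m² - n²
Evaluating each claim at the given values:
A. LHS = 343, RHS = 343 → holds here (LHS = RHS)
B. LHS = cos(7) ≈ 0.7539, RHS = cos(2) + cos(5) ≈ -0.1325 → fails here (LHS ≠ RHS)
C. LHS = -21, RHS = -21 → holds here (LHS = RHS)

Answer: B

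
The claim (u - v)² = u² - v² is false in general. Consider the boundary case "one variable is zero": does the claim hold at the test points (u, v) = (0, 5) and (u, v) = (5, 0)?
At (0, 5): LHS = 25 ≠ RHS = -25
At (5, 0): LHS = 25, RHS = 25 → equal

Answer: Only at (5, 0)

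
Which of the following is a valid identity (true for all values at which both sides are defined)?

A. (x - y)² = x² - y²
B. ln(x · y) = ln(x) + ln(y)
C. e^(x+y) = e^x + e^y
B

A: fails at (3, 5) — LHS = 4, RHS = -16.
B: holds — e.g. at (3, 3), both sides equal ln(9) ≈ 2.197.
C: fails at (5, 5) — LHS = e^10 ≈ 22026.5, RHS = 2·e^5 ≈ 296.8.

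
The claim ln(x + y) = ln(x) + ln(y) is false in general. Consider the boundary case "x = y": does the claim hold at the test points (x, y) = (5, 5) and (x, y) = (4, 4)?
No, fails at both test points

At (5, 5): LHS = ln(10) ≈ 2.303 ≠ RHS = 2·ln(5) ≈ 3.219
At (4, 4): LHS = ln(8) ≈ 2.079 ≠ RHS = 2·ln(4) ≈ 2.773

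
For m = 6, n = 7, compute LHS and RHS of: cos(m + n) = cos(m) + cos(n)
LHS = cos(6 + 7) = cos(13) ≈ 0.9074
RHS = cos(6) + cos(7) ≈ 1.714

LHS ≠ RHS (they differ by about 0.8066), so the equation does not hold here.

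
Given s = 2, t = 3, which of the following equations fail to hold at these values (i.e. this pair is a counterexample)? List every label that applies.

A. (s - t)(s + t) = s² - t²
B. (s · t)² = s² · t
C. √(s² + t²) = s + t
B, C

Evaluating each claim at the given values:
A. LHS = -5, RHS = -5 → holds here (LHS = RHS)
B. LHS = 36, RHS = 12 → fails here (LHS ≠ RHS)
C. LHS = √(13) ≈ 3.606, RHS = 5 → fails here (LHS ≠ RHS)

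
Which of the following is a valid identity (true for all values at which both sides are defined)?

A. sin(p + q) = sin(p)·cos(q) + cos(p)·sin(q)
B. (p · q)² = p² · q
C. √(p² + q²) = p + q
A: holds — e.g. at (1, 1), both sides equal sin(2) ≈ 0.9093.
B: fails at (1, 2) — LHS = 4, RHS = 2.
C: fails at (4, 6) — LHS = 2·√(13) ≈ 7.211, RHS = 10.

Answer: A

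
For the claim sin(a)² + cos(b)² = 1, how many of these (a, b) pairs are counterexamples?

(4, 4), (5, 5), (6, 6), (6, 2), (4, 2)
2

Testing each pair:
(4, 4): LHS = cos(4)² + sin(4)² = 1, RHS = 1 → satisfies claim
(5, 5): LHS = cos(5)² + sin(5)² = 1, RHS = 1 → satisfies claim
(6, 6): LHS = sin(6)² + cos(6)² = 1, RHS = 1 → satisfies claim
(6, 2): LHS = sin(6)² + cos(2)² ≈ 0.2513, RHS = 1 → counterexample
(4, 2): LHS = cos(2)² + sin(4)² ≈ 0.7459, RHS = 1 → counterexample

That makes 2 counterexamples.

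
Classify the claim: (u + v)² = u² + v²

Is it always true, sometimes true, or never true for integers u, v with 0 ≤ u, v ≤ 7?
It holds at (u, v) = (0, 4) (both sides equal 16), but fails at (u, v) = (1, 7) (LHS = 64, RHS = 50).

Answer: Sometimes true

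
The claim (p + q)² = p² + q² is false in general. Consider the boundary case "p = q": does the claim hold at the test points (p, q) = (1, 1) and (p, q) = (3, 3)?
No, fails at both test points

At (1, 1): LHS = 4 ≠ RHS = 2
At (3, 3): LHS = 36 ≠ RHS = 18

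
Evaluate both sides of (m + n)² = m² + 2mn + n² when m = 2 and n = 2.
LHS = (2 + 2)² = 16
RHS = 2² + 2·2·2 + 2² = 16

LHS = RHS: the two sides agree.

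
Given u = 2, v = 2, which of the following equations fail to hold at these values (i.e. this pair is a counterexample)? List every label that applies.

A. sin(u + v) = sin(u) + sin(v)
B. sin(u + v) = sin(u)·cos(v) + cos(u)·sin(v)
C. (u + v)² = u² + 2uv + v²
A

Evaluating each claim at the given values:
A. LHS = sin(4) ≈ -0.7568, RHS = 2·sin(2) ≈ 1.819 → fails here (LHS ≠ RHS)
B. LHS = sin(4) ≈ -0.7568, RHS = 2·sin(2)·cos(2) ≈ -0.7568 → holds here (LHS = RHS)
C. LHS = 16, RHS = 16 → holds here (LHS = RHS)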